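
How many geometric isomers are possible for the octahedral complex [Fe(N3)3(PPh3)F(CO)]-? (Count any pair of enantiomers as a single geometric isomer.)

4

In an octahedral complex each vertex has one trans partner and four cis neighbours.
There are 4 geometric isomers: N3 mer (3 arrangements); N3 fac (chiral).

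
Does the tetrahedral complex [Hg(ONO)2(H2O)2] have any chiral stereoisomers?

In a tetrahedral complex all four positions are equivalent and every pair of ligands is adjacent — there is no cis/trans distinction.
Only one geometric arrangement is possible.

no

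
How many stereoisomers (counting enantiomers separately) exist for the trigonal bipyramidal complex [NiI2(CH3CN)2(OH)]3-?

Exhaustive case analysis gives 5 geometric isomers.
One of these lacks any improper symmetry element and so occurs as an enantiomeric pair, giving 5 + 1 = 6 stereoisomers in total.

6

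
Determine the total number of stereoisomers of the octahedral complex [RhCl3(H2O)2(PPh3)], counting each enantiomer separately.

3

In an octahedral complex each vertex has one trans partner and four cis neighbours.
Systematic placement gives 3 geometric isomers: Cl mer, H2O cis; Cl mer, H2O trans; Cl fac, H2O cis.
Each arrangement has an internal mirror plane or centre of symmetry, so none is chiral.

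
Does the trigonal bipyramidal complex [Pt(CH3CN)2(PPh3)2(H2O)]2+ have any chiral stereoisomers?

Systematic enumeration (placing each ligand type in turn and discarding arrangements equivalent by rotation or reflection) gives 5 geometric isomers.
One of these lacks any improper symmetry element and so occurs as an enantiomeric pair, giving 5 + 1 = 6 stereoisomers in total.

yes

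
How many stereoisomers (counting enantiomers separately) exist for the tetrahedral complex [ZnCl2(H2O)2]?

1

In a tetrahedral complex all four positions are equivalent and every pair of ligands is adjacent — there is no cis/trans distinction.
Only one geometric arrangement is possible.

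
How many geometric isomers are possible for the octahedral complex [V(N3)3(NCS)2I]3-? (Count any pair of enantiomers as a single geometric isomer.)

An octahedron has six vertices in three trans pairs; every non-trans pair is cis.
There are 3 geometric isomers: N3 mer, NCS trans; N3 fac, NCS cis; N3 mer, NCS cis.

3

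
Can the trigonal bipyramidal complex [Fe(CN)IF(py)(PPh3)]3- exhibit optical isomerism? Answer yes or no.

yes

A trigonal bipyramid has two axial and three equatorial sites, which are chemically inequivalent.
Placing the ligands in turn and identifying arrangements related by rotation or reflection leaves 10 distinct geometric isomers.
Of these, 10 lack any improper symmetry element and so occur as enantiomeric pairs, giving 10 + 10 = 20 stereoisomers in total.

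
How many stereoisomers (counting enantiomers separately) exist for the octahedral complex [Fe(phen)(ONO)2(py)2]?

The six octahedral sites form three mutually perpendicular trans pairs.
Each phen is bidentate and must span two cis positions.
Systematic placement gives 3 geometric isomers: ONO trans, py cis; ONO cis, py trans; ONO cis, py cis (chiral).
One of these lacks any improper symmetry element and so occurs as an enantiomeric pair, giving 3 + 1 = 4 stereoisomers in total.

4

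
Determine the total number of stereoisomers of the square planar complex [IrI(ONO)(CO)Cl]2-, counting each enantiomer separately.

In a square planar complex each vertex has one trans partner and two cis neighbours.
Systematic placement gives 3 geometric isomers: (CO/I trans, Cl/ONO trans); (CO/ONO trans, Cl/I trans); (CO/Cl trans, I/ONO trans).
Each arrangement has an internal mirror plane or centre of symmetry, so none is chiral.

3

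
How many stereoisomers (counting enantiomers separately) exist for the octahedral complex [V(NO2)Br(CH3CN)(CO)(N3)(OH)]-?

30

Placing the ligands in turn and identifying arrangements related by rotation or reflection leaves 15 distinct geometric isomers.
Of these, 15 lack any improper symmetry element and so occur as enantiomeric pairs, giving 15 + 15 = 30 stereoisomers in total.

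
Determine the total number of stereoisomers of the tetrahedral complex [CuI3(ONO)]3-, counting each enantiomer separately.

1

All four vertices of a tetrahedron are equivalent and mutually adjacent, so cis/trans isomerism cannot arise.
Only one geometric arrangement is possible.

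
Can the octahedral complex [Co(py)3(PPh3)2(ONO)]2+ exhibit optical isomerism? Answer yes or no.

no

In an octahedral complex each vertex has one trans partner and four cis neighbours.
Working through the distinct placements yields 3 geometric isomers: py mer, PPh3 cis; py mer, PPh3 trans; py fac, PPh3 cis.
Each arrangement has an internal mirror plane or centre of symmetry, so none is chiral.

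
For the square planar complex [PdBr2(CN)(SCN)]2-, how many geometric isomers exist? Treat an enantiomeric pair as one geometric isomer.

2

A square has two trans pairs of vertices; adjacent vertices are cis.
The distinct arrangements are (2 in all): Br cis; Br trans.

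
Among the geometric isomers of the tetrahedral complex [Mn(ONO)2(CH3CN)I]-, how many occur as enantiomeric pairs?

0

In a tetrahedral complex all four positions are equivalent and every pair of ligands is adjacent — there is no cis/trans distinction.
Only one geometric arrangement is possible.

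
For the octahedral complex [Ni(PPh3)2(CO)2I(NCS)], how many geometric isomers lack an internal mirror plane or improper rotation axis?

The six octahedral sites form three mutually perpendicular trans pairs.
Systematic placement gives 6 geometric isomers: PPh3 trans, CO trans; PPh3 cis, CO trans; PPh3 trans, CO cis; PPh3 cis, CO cis (3 arrangements, 2 chiral).
Of these, 2 lack any improper symmetry element and so occur as enantiomeric pairs, giving 6 + 2 = 8 stereoisomers in total.

2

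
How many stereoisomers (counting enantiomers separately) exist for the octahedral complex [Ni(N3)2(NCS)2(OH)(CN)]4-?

8

The six octahedral sites form three mutually perpendicular trans pairs.
Systematic placement gives 6 geometric isomers: N3 cis, NCS cis (3 arrangements, 2 chiral); N3 cis, NCS trans; N3 trans, NCS cis; N3 trans, NCS trans.
Of these, 2 lack any improper symmetry element and so occur as enantiomeric pairs, giving 6 + 2 = 8 stereoisomers in total.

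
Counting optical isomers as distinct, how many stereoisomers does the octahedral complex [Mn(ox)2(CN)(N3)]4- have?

In an octahedral complex each vertex has one trans partner and four cis neighbours.
Each ox is bidentate and must span two cis positions.
There are 2 geometric isomers: CN and N3 mutually trans; CN and N3 mutually cis (chiral).
One of these lacks any improper symmetry element and so occurs as an enantiomeric pair, giving 2 + 1 = 3 stereoisomers in total.

3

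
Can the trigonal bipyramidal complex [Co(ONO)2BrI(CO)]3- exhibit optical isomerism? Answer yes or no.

A trigonal bipyramid has two axial and three equatorial sites, which are chemically inequivalent.
Exhaustive case analysis gives 7 geometric isomers.
Of these, 3 lack any improper symmetry element and so occur as enantiomeric pairs, giving 7 + 3 = 10 stereoisomers in total.

yes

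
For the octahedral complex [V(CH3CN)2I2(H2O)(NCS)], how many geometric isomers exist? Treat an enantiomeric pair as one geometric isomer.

6

The six octahedral sites form three mutually perpendicular trans pairs.
The distinct arrangements are (6 in all): CH3CN trans, I cis; CH3CN trans, I trans; CH3CN cis, I cis (3 arrangements, 2 chiral); CH3CN cis, I trans.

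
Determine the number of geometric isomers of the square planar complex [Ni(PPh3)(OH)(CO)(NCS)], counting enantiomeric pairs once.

3

In a square planar complex each vertex has one trans partner and two cis neighbours.
There are 3 geometric isomers: (CO/OH trans, NCS/PPh3 trans); (CO/PPh3 trans, NCS/OH trans); (CO/NCS trans, OH/PPh3 trans).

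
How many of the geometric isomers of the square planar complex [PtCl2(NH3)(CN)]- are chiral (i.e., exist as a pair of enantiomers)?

A square has two trans pairs of vertices; adjacent vertices are cis.
The distinct arrangements are (2 in all): Cl cis; Cl trans.
Each arrangement has an internal mirror plane or centre of symmetry, so none is chiral.

0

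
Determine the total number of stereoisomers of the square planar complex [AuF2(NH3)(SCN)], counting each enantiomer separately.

The distinct arrangements are (2 in all): F cis; F trans.
Each arrangement has an internal mirror plane or centre of symmetry, so none is chiral.

2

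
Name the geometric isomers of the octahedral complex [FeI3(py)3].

Systematic placement gives 2 geometric isomers: I mer; I fac.

fac and mer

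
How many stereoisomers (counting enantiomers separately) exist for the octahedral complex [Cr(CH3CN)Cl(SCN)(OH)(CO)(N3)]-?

30

The six octahedral sites form three mutually perpendicular trans pairs.
Systematic enumeration (placing each ligand type in turn and discarding arrangements equivalent by rotation or reflection) gives 15 geometric isomers.
Of these, 15 lack any improper symmetry element and so occur as enantiomeric pairs, giving 15 + 15 = 30 stereoisomers in total.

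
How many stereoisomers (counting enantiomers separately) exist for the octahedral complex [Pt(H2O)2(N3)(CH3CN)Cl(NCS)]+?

15

Systematic enumeration (placing each ligand type in turn and discarding arrangements equivalent by rotation or reflection) gives 9 geometric isomers.
Of these, 6 lack any improper symmetry element and so occur as enantiomeric pairs, giving 9 + 6 = 15 stereoisomers in total.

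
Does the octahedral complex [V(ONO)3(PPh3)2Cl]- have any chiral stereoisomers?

no

An octahedron has six vertices in three trans pairs; every non-trans pair is cis.
Working through the distinct placements yields 3 geometric isomers: ONO mer, PPh3 trans; ONO fac, PPh3 cis; ONO mer, PPh3 cis.
Each arrangement has an internal mirror plane or centre of symmetry, so none is chiral.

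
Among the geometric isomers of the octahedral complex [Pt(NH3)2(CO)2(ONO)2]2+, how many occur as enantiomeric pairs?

The distinct arrangements are (5 in all): NH3 trans, CO trans, ONO trans; NH3 cis, CO trans, ONO cis; NH3 cis, CO cis, ONO trans; NH3 cis, CO cis, ONO cis (chiral); NH3 trans, CO cis, ONO cis.
One of these lacks any improper symmetry element and so occurs as an enantiomeric pair, giving 5 + 1 = 6 stereoisomers in total.

1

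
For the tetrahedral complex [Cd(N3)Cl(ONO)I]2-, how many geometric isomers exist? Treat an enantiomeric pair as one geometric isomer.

Only one geometric arrangement is possible; it has no improper symmetry element, so it exists as a pair of enantiomers (2 stereoisomers).

1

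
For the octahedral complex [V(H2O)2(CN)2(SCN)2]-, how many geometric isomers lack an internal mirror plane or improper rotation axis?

The six octahedral sites form three mutually perpendicular trans pairs.
The distinct arrangements are (5 in all): H2O trans, CN trans, SCN trans; H2O cis, CN trans, SCN cis; H2O cis, CN cis, SCN trans; H2O cis, CN cis, SCN cis (chiral); H2O trans, CN cis, SCN cis.
One of these lacks any improper symmetry element and so occurs as an enantiomeric pair, giving 5 + 1 = 6 stereoisomers in total.

1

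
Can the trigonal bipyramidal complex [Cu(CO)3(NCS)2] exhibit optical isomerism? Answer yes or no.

The distinct arrangements are (3 in all): NCS both equatorial; NCS one axial, one equatorial; NCS both axial.
Each arrangement has an internal mirror plane or centre of symmetry, so none is chiral.

no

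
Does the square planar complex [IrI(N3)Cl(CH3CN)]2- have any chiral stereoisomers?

no

In a square planar complex each vertex has one trans partner and two cis neighbours.
There are 3 geometric isomers: (CH3CN/I trans, Cl/N3 trans); (CH3CN/N3 trans, Cl/I trans); (CH3CN/Cl trans, I/N3 trans).
Each arrangement has an internal mirror plane or centre of symmetry, so none is chiral.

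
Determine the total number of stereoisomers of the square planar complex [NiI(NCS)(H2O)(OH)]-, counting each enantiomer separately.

Systematic placement gives 3 geometric isomers: (H2O/NCS trans, I/OH trans); (H2O/OH trans, I/NCS trans); (H2O/I trans, NCS/OH trans).
Each arrangement has an internal mirror plane or centre of symmetry, so none is chiral.

3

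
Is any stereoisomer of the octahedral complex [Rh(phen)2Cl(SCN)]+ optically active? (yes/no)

In an octahedral complex each vertex has one trans partner and four cis neighbours.
Each phen is bidentate and must span two cis positions.
Systematic placement gives 2 geometric isomers: Cl and SCN mutually trans; Cl and SCN mutually cis (chiral).
One of these lacks any improper symmetry element and so occurs as an enantiomeric pair, giving 2 + 1 = 3 stereoisomers in total.

yes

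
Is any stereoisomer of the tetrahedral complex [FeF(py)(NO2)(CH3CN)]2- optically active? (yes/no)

In a tetrahedral complex all four positions are equivalent and every pair of ligands is adjacent — there is no cis/trans distinction.
Only one geometric arrangement is possible; it has no improper symmetry element, so it exists as a pair of enantiomers (2 stereoisomers).

yes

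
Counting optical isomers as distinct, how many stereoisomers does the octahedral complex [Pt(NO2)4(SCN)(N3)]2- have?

2

An octahedron has six vertices in three trans pairs; every non-trans pair is cis.
Working through the distinct placements yields 2 geometric isomers: SCN and N3 mutually cis; SCN and N3 mutually trans.
Each arrangement has an internal mirror plane or centre of symmetry, so none is chiral.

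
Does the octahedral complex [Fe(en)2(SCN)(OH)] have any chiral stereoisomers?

Each en is bidentate and must span two cis positions.
There are 2 geometric isomers: SCN and OH mutually trans; SCN and OH mutually cis (chiral).
One of these lacks any improper symmetry element and so occurs as an enantiomeric pair, giving 2 + 1 = 3 stereoisomers in total.

yes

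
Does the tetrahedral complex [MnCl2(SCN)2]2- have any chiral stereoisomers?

Only one geometric arrangement is possible.

no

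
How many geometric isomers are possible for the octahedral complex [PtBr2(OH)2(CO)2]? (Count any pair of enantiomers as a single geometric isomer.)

There are 5 geometric isomers: Br trans, OH trans, CO trans; Br trans, OH cis, CO cis; Br cis, OH trans, CO cis; Br cis, OH cis, CO cis (chiral); Br cis, OH cis, CO trans.

5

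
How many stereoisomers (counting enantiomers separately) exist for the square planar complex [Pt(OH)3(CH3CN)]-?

A square has two trans pairs of vertices; adjacent vertices are cis.
Only one geometric arrangement is possible.

1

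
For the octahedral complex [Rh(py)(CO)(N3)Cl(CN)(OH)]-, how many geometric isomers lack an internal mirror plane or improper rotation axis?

15

In an octahedral complex each vertex has one trans partner and four cis neighbours.
Systematic enumeration (placing each ligand type in turn and discarding arrangements equivalent by rotation or reflection) gives 15 geometric isomers.
Of these, 15 lack any improper symmetry element and so occur as enantiomeric pairs, giving 15 + 15 = 30 stereoisomers in total.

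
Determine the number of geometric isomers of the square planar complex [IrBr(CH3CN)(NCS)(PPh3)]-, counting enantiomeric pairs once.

In a square planar complex each vertex has one trans partner and two cis neighbours.
Systematic placement gives 3 geometric isomers: (Br/NCS trans, CH3CN/PPh3 trans); (Br/PPh3 trans, CH3CN/NCS trans); (Br/CH3CN trans, NCS/PPh3 trans).

3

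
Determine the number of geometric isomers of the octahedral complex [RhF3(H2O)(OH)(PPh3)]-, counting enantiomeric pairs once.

The six octahedral sites form three mutually perpendicular trans pairs.
There are 4 geometric isomers: F mer (3 arrangements); F fac (chiral).

4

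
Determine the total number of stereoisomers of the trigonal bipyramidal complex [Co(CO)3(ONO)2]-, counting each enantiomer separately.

3

A trigonal bipyramid has two axial and three equatorial sites, which are chemically inequivalent.
There are 3 geometric isomers: ONO both equatorial; ONO one axial, one equatorial; ONO both axial.
Each arrangement has an internal mirror plane or centre of symmetry, so none is chiral.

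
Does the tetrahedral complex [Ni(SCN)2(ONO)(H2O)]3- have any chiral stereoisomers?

All four vertices of a tetrahedron are equivalent and mutually adjacent, so cis/trans isomerism cannot arise.
Only one geometric arrangement is possible.

no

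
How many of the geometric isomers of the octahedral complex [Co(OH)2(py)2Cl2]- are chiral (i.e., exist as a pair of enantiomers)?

1

In an octahedral complex each vertex has one trans partner and four cis neighbours.
There are 5 geometric isomers: OH trans, py trans, Cl trans; OH cis, py cis, Cl trans; OH cis, py trans, Cl cis; OH cis, py cis, Cl cis (chiral); OH trans, py cis, Cl cis.
One of these lacks any improper symmetry element and so occurs as an enantiomeric pair, giving 5 + 1 = 6 stereoisomers in total.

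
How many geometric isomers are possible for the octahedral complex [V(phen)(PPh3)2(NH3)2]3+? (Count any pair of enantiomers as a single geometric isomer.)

The six octahedral sites form three mutually perpendicular trans pairs.
Each phen is bidentate and must span two cis positions.
The distinct arrangements are (3 in all): PPh3 cis, NH3 trans; PPh3 cis, NH3 cis (chiral); PPh3 trans, NH3 cis.

3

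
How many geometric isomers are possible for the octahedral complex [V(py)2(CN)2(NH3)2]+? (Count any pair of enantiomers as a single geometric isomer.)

The distinct arrangements are (5 in all): py trans, CN trans, NH3 trans; py cis, CN trans, NH3 cis; py trans, CN cis, NH3 cis; py cis, CN cis, NH3 cis (chiral); py cis, CN cis, NH3 trans.

5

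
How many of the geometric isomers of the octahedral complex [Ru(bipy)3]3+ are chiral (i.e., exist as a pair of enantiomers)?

1

An octahedron has six vertices in three trans pairs; every non-trans pair is cis.
Each bipy is bidentate and must span two cis positions.
Only one geometric arrangement is possible; it has no improper symmetry element, so it exists as a pair of enantiomers (2 stereoisomers).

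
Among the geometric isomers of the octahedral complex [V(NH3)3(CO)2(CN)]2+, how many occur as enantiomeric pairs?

0

The six octahedral sites form three mutually perpendicular trans pairs.
Systematic placement gives 3 geometric isomers: NH3 mer, CO cis; NH3 mer, CO trans; NH3 fac, CO cis.
Each arrangement has an internal mirror plane or centre of symmetry, so none is chiral.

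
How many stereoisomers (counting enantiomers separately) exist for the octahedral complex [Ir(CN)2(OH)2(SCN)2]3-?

An octahedron has six vertices in three trans pairs; every non-trans pair is cis.
The distinct arrangements are (5 in all): CN trans, OH trans, SCN trans; CN trans, OH cis, SCN cis; CN cis, OH cis, SCN trans; CN cis, OH cis, SCN cis (chiral); CN cis, OH trans, SCN cis.
One of these lacks any improper symmetry element and so occurs as an enantiomeric pair, giving 5 + 1 = 6 stereoisomers in total.

6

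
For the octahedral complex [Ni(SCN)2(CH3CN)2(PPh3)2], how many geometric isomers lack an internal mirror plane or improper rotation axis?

The six octahedral sites form three mutually perpendicular trans pairs.
Systematic placement gives 5 geometric isomers: SCN trans, CH3CN trans, PPh3 trans; SCN cis, CH3CN trans, PPh3 cis; SCN trans, CH3CN cis, PPh3 cis; SCN cis, CH3CN cis, PPh3 cis (chiral); SCN cis, CH3CN cis, PPh3 trans.
One of these lacks any improper symmetry element and so occurs as an enantiomeric pair, giving 5 + 1 = 6 stereoisomers in total.

1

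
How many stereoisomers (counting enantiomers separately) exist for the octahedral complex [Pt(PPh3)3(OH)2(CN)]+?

3

In an octahedral complex each vertex has one trans partner and four cis neighbours.
Working through the distinct placements yields 3 geometric isomers: PPh3 mer, OH cis; PPh3 mer, OH trans; PPh3 fac, OH cis.
Each arrangement has an internal mirror plane or centre of symmetry, so none is chiral.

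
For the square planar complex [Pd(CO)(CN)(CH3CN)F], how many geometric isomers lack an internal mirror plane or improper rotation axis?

0

Working through the distinct placements yields 3 geometric isomers: (CH3CN/CO trans, CN/F trans); (CH3CN/F trans, CN/CO trans); (CH3CN/CN trans, CO/F trans).
Each arrangement has an internal mirror plane or centre of symmetry, so none is chiral.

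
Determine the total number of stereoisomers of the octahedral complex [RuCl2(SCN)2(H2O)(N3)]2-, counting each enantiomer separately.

An octahedron has six vertices in three trans pairs; every non-trans pair is cis.
Working through the distinct placements yields 6 geometric isomers: Cl trans, SCN trans; Cl trans, SCN cis; Cl cis, SCN trans; Cl cis, SCN cis (3 arrangements, 2 chiral).
Of these, 2 lack any improper symmetry element and so occur as enantiomeric pairs, giving 6 + 2 = 8 stereoisomers in total.

8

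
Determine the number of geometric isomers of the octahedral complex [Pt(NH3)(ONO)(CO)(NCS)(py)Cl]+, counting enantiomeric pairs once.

Placing the ligands in turn and identifying arrangements related by rotation or reflection leaves 15 distinct geometric isomers.

15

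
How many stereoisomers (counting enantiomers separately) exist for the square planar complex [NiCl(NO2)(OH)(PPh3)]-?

There are 3 geometric isomers: (Cl/OH trans, NO2/PPh3 trans); (Cl/PPh3 trans, NO2/OH trans); (Cl/NO2 trans, OH/PPh3 trans).
Each arrangement has an internal mirror plane or centre of symmetry, so none is chiral.

3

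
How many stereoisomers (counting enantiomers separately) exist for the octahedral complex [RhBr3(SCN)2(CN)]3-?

An octahedron has six vertices in three trans pairs; every non-trans pair is cis.
The distinct arrangements are (3 in all): Br mer, SCN trans; Br mer, SCN cis; Br fac, SCN cis.
Each arrangement has an internal mirror plane or centre of symmetry, so none is chiral.

3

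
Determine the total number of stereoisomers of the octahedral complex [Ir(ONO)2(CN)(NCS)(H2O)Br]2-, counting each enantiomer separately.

An octahedron has six vertices in three trans pairs; every non-trans pair is cis.
Systematic enumeration (placing each ligand type in turn and discarding arrangements equivalent by rotation or reflection) gives 9 geometric isomers.
Of these, 6 lack any improper symmetry element and so occur as enantiomeric pairs, giving 9 + 6 = 15 stereoisomers in total.

15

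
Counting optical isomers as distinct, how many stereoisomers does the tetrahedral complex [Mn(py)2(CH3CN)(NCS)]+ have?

All four vertices of a tetrahedron are equivalent and mutually adjacent, so cis/trans isomerism cannot arise.
Only one geometric arrangement is possible.

1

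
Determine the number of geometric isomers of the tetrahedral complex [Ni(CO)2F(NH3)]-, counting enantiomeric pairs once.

1

Only one geometric arrangement is possible.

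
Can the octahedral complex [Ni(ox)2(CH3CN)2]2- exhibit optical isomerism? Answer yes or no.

The six octahedral sites form three mutually perpendicular trans pairs.
Each ox is bidentate and must span two cis positions.
The distinct arrangements are (2 in all): CH3CN trans; CH3CN cis (chiral).
One of these lacks any improper symmetry element and so occurs as an enantiomeric pair, giving 2 + 1 = 3 stereoisomers in total.

yes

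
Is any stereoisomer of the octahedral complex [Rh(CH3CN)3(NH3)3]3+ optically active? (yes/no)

An octahedron has six vertices in three trans pairs; every non-trans pair is cis.
There are 2 geometric isomers: CH3CN mer; CH3CN fac.
Each arrangement has an internal mirror plane or centre of symmetry, so none is chiral.

no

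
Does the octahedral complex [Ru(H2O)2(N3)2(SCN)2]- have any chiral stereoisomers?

yes

An octahedron has six vertices in three trans pairs; every non-trans pair is cis.
Systematic placement gives 5 geometric isomers: H2O trans, N3 trans, SCN trans; H2O trans, N3 cis, SCN cis; H2O cis, N3 cis, SCN trans; H2O cis, N3 cis, SCN cis (chiral); H2O cis, N3 trans, SCN cis.
One of these lacks any improper symmetry element and so occurs as an enantiomeric pair, giving 5 + 1 = 6 stereoisomers in total.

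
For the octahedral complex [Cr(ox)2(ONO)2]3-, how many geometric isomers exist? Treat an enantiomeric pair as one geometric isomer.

An octahedron has six vertices in three trans pairs; every non-trans pair is cis.
Each ox is bidentate and must span two cis positions.
There are 2 geometric isomers: ONO trans; ONO cis (chiral).

2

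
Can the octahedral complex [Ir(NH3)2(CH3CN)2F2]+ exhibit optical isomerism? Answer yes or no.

yes

In an octahedral complex each vertex has one trans partner and four cis neighbours.
Working through the distinct placements yields 5 geometric isomers: NH3 trans, CH3CN trans, F trans; NH3 cis, CH3CN trans, F cis; NH3 trans, CH3CN cis, F cis; NH3 cis, CH3CN cis, F cis (chiral); NH3 cis, CH3CN cis, F trans.
One of these lacks any improper symmetry element and so occurs as an enantiomeric pair, giving 5 + 1 = 6 stereoisomers in total.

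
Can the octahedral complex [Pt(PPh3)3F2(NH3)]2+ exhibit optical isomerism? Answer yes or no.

The six octahedral sites form three mutually perpendicular trans pairs.
Systematic placement gives 3 geometric isomers: PPh3 mer, F trans; PPh3 mer, F cis; PPh3 fac, F cis.
Each arrangement has an internal mirror plane or centre of symmetry, so none is chiral.

no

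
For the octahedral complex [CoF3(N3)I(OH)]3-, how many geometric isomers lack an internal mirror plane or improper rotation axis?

1

Working through the distinct placements yields 4 geometric isomers: F mer (3 arrangements); F fac (chiral).
One of these lacks any improper symmetry element and so occurs as an enantiomeric pair, giving 4 + 1 = 5 stereoisomers in total.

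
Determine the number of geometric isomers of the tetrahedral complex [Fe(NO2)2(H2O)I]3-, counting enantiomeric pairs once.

In a tetrahedral complex all four positions are equivalent and every pair of ligands is adjacent — there is no cis/trans distinction.
Only one geometric arrangement is possible.

1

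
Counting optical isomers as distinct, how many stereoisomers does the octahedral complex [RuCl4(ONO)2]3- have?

An octahedron has six vertices in three trans pairs; every non-trans pair is cis.
Systematic placement gives 2 geometric isomers: ONO trans; ONO cis.
Each arrangement has an internal mirror plane or centre of symmetry, so none is chiral.

2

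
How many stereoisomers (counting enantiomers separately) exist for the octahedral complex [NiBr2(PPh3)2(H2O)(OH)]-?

8

In an octahedral complex each vertex has one trans partner and four cis neighbours.
There are 6 geometric isomers: Br trans, PPh3 trans; Br trans, PPh3 cis; Br cis, PPh3 trans; Br cis, PPh3 cis (3 arrangements, 2 chiral).
Of these, 2 lack any improper symmetry element and so occur as enantiomeric pairs, giving 6 + 2 = 8 stereoisomers in total.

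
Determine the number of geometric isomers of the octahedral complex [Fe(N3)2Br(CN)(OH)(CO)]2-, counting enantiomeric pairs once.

Placing the ligands in turn and identifying arrangements related by rotation or reflection leaves 9 distinct geometric isomers.

9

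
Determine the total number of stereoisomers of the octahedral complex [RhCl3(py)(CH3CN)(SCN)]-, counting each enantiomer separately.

5

An octahedron has six vertices in three trans pairs; every non-trans pair is cis.
Systematic placement gives 4 geometric isomers: Cl mer (3 arrangements); Cl fac (chiral).
One of these lacks any improper symmetry element and so occurs as an enantiomeric pair, giving 4 + 1 = 5 stereoisomers in total.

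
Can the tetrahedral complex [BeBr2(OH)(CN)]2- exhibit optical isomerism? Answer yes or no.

no

All four vertices of a tetrahedron are equivalent and mutually adjacent, so cis/trans isomerism cannot arise.
Only one geometric arrangement is possible.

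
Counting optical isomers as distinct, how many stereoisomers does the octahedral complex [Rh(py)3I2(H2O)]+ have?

Systematic placement gives 3 geometric isomers: py mer, I cis; py mer, I trans; py fac, I cis.
Each arrangement has an internal mirror plane or centre of symmetry, so none is chiral.

3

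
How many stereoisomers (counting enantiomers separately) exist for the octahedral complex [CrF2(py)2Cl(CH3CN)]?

There are 6 geometric isomers: F trans, py trans; F cis, py cis (3 arrangements, 2 chiral); F cis, py trans; F trans, py cis.
Of these, 2 lack any improper symmetry element and so occur as enantiomeric pairs, giving 6 + 2 = 8 stereoisomers in total.

8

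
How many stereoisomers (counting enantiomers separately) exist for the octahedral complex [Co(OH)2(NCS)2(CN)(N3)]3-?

There are 6 geometric isomers: OH trans, NCS trans; OH cis, NCS cis (3 arrangements, 2 chiral); OH trans, NCS cis; OH cis, NCS trans.
Of these, 2 lack any improper symmetry element and so occur as enantiomeric pairs, giving 6 + 2 = 8 stereoisomers in total.

8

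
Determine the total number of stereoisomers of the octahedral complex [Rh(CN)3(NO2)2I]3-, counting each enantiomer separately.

3

In an octahedral complex each vertex has one trans partner and four cis neighbours.
Systematic placement gives 3 geometric isomers: CN mer, NO2 trans; CN mer, NO2 cis; CN fac, NO2 cis.
Each arrangement has an internal mirror plane or centre of symmetry, so none is chiral.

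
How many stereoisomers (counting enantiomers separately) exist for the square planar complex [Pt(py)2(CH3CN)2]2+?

In a square planar complex each vertex has one trans partner and two cis neighbours.
The distinct arrangements are (2 in all): py cis; py trans.
Each arrangement has an internal mirror plane or centre of symmetry, so none is chiral.

2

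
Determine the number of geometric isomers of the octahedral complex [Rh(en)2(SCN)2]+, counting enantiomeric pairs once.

2

In an octahedral complex each vertex has one trans partner and four cis neighbours.
Each en is bidentate and must span two cis positions.
The distinct arrangements are (2 in all): SCN trans; SCN cis (chiral).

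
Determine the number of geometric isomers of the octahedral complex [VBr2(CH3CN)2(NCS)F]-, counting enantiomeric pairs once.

6

In an octahedral complex each vertex has one trans partner and four cis neighbours.
There are 6 geometric isomers: Br trans, CH3CN trans; Br trans, CH3CN cis; Br cis, CH3CN cis (3 arrangements, 2 chiral); Br cis, CH3CN trans.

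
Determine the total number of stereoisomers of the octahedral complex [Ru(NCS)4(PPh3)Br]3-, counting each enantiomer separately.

The six octahedral sites form three mutually perpendicular trans pairs.
The distinct arrangements are (2 in all): PPh3 and Br mutually cis; PPh3 and Br mutually trans.
Each arrangement has an internal mirror plane or centre of symmetry, so none is chiral.

2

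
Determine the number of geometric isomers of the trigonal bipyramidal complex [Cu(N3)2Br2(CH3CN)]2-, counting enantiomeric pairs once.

5

In a trigonal bipyramid the two axial positions differ from the three equatorial ones.
Placing the ligands in turn and identifying arrangements related by rotation or reflection leaves 5 distinct geometric isomers.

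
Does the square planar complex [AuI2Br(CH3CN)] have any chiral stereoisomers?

Systematic placement gives 2 geometric isomers: I cis; I trans.
Each arrangement has an internal mirror plane or centre of symmetry, so none is chiral.

no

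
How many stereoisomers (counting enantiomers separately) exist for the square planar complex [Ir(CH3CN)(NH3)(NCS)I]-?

In a square planar complex each vertex has one trans partner and two cis neighbours.
Working through the distinct placements yields 3 geometric isomers: (CH3CN/NCS trans, I/NH3 trans); (CH3CN/NH3 trans, I/NCS trans); (CH3CN/I trans, NCS/NH3 trans).
Each arrangement has an internal mirror plane or centre of symmetry, so none is chiral.

3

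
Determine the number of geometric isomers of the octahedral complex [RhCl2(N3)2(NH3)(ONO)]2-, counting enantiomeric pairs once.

6

In an octahedral complex each vertex has one trans partner and four cis neighbours.
Working through the distinct placements yields 6 geometric isomers: Cl trans, N3 trans; Cl trans, N3 cis; Cl cis, N3 cis (3 arrangements, 2 chiral); Cl cis, N3 trans.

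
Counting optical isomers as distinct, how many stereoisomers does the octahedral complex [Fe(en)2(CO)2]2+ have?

3

An octahedron has six vertices in three trans pairs; every non-trans pair is cis.
Each en is bidentate and must span two cis positions.
The distinct arrangements are (2 in all): CO trans; CO cis (chiral).
One of these lacks any improper symmetry element and so occurs as an enantiomeric pair, giving 2 + 1 = 3 stereoisomers in total.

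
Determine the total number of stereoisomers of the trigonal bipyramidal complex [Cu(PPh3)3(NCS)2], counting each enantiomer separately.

The distinct arrangements are (3 in all): NCS both axial; NCS one axial, one equatorial; NCS both equatorial.
Each arrangement has an internal mirror plane or centre of symmetry, so none is chiral.

3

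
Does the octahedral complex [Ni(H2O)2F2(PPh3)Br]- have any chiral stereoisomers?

An octahedron has six vertices in three trans pairs; every non-trans pair is cis.
Working through the distinct placements yields 6 geometric isomers: H2O cis, F cis (3 arrangements, 2 chiral); H2O trans, F cis; H2O cis, F trans; H2O trans, F trans.
Of these, 2 lack any improper symmetry element and so occur as enantiomeric pairs, giving 6 + 2 = 8 stereoisomers in total.

yes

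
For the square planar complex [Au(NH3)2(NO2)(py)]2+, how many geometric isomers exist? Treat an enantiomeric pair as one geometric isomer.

2

A square has two trans pairs of vertices; adjacent vertices are cis.
Working through the distinct placements yields 2 geometric isomers: NH3 cis; NH3 trans.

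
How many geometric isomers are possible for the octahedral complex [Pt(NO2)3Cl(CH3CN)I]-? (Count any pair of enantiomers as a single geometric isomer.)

An octahedron has six vertices in three trans pairs; every non-trans pair is cis.
Systematic placement gives 4 geometric isomers: NO2 mer (3 arrangements); NO2 fac (chiral).

4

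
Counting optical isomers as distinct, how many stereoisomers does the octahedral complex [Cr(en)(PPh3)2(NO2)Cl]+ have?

6

Each en is bidentate and must span two cis positions.
Working through the distinct placements yields 4 geometric isomers: PPh3 cis (3 arrangements, 2 chiral); PPh3 trans.
Of these, 2 lack any improper symmetry element and so occur as enantiomeric pairs, giving 4 + 2 = 6 stereoisomers in total.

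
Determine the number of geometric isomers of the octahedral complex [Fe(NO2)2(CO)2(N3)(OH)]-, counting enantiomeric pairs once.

The six octahedral sites form three mutually perpendicular trans pairs.
Systematic placement gives 6 geometric isomers: NO2 cis, CO trans; NO2 trans, CO trans; NO2 cis, CO cis (3 arrangements, 2 chiral); NO2 trans, CO cis.

6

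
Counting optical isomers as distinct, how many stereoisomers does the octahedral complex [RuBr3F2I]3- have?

In an octahedral complex each vertex has one trans partner and four cis neighbours.
Systematic placement gives 3 geometric isomers: Br mer, F cis; Br mer, F trans; Br fac, F cis.
Each arrangement has an internal mirror plane or centre of symmetry, so none is chiral.

3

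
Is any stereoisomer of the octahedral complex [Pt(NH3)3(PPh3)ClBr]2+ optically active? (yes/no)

In an octahedral complex each vertex has one trans partner and four cis neighbours.
Working through the distinct placements yields 4 geometric isomers: NH3 mer (3 arrangements); NH3 fac (chiral).
One of these lacks any improper symmetry element and so occurs as an enantiomeric pair, giving 4 + 1 = 5 stereoisomers in total.

yes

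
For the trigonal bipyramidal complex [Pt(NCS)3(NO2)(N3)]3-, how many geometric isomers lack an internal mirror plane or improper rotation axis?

A trigonal bipyramid has two axial and three equatorial sites, which are chemically inequivalent.
The distinct arrangements are (4 in all): NO2 equatorial, N3 axial; NO2 axial, N3 axial; NO2 equatorial, N3 equatorial; NO2 axial, N3 equatorial.
Each arrangement has an internal mirror plane or centre of symmetry, so none is chiral.

0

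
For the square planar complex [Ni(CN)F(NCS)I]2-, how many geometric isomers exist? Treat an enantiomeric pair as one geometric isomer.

3

A square has two trans pairs of vertices; adjacent vertices are cis.
The distinct arrangements are (3 in all): (CN/I trans, F/NCS trans); (CN/NCS trans, F/I trans); (CN/F trans, I/NCS trans).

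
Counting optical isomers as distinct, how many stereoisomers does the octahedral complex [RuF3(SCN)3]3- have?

Systematic placement gives 2 geometric isomers: F mer; F fac.
Each arrangement has an internal mirror plane or centre of symmetry, so none is chiral.

2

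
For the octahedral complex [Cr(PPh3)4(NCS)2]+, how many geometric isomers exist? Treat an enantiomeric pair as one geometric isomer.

2

In an octahedral complex each vertex has one trans partner and four cis neighbours.
The distinct arrangements are (2 in all): NCS trans; NCS cis.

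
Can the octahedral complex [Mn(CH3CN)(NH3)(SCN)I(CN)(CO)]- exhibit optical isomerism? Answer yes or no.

An octahedron has six vertices in three trans pairs; every non-trans pair is cis.
Exhaustive case analysis gives 15 geometric isomers.
Of these, 15 lack any improper symmetry element and so occur as enantiomeric pairs, giving 15 + 15 = 30 stereoisomers in total.

yes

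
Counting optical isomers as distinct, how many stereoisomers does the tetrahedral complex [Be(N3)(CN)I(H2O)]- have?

2

In a tetrahedral complex all four positions are equivalent and every pair of ligands is adjacent — there is no cis/trans distinction.
Only one geometric arrangement is possible; it has no improper symmetry element, so it exists as a pair of enantiomers (2 stereoisomers).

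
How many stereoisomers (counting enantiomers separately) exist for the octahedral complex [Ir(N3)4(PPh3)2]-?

2

In an octahedral complex each vertex has one trans partner and four cis neighbours.
The distinct arrangements are (2 in all): PPh3 trans; PPh3 cis.
Each arrangement has an internal mirror plane or centre of symmetry, so none is chiral.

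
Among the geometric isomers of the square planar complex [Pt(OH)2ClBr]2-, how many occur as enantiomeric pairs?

A square has two trans pairs of vertices; adjacent vertices are cis.
Working through the distinct placements yields 2 geometric isomers: OH cis; OH trans.
Each arrangement has an internal mirror plane or centre of symmetry, so none is chiral.

0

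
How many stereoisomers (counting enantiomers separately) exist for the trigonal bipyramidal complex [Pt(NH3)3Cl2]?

A trigonal bipyramid has two axial and three equatorial sites, which are chemically inequivalent.
There are 3 geometric isomers: Cl both axial; Cl one axial, one equatorial; Cl both equatorial.
Each arrangement has an internal mirror plane or centre of symmetry, so none is chiral.

3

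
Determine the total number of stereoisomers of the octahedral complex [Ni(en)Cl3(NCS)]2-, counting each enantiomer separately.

An octahedron has six vertices in three trans pairs; every non-trans pair is cis.
Each en is bidentate and must span two cis positions.
Systematic placement gives 2 geometric isomers: Cl mer; Cl fac.
Each arrangement has an internal mirror plane or centre of symmetry, so none is chiral.

2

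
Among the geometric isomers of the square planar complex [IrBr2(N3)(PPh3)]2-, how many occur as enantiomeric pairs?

A square has two trans pairs of vertices; adjacent vertices are cis.
There are 2 geometric isomers: Br cis; Br trans.
Each arrangement has an internal mirror plane or centre of symmetry, so none is chiral.

0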